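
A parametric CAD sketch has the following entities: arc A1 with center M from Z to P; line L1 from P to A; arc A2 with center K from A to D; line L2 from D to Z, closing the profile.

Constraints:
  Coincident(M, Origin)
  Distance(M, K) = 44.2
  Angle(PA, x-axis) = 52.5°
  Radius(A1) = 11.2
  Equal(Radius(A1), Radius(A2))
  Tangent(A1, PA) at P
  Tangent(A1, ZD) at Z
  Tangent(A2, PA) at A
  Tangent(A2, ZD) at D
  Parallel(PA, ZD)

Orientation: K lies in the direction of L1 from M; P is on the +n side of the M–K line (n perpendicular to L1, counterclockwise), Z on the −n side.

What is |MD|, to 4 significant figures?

45.60

The slot axis is L1's direction at 52.5°, so u = (cos 52.5°, sin 52.5°) = (0.6088, 0.7934) and n = (−sin 52.5°, cos 52.5°) = (-0.7934, 0.6088). M is at the origin and K lies 44.2 along u from M, so K = 44.2·u = (26.91, 35.07). Tangency of A1 to both parallel lines with radius 11.2 puts P and Z at M ± 11.2·n: P = (-8.886, 6.818), Z = (8.886, -6.818). Equal radii place A and D the same way about K: A = K + 11.2·n = (18.02, 41.88), D = K − 11.2·n = (35.79, 28.25). Then |MD| = |D − M| = 45.60.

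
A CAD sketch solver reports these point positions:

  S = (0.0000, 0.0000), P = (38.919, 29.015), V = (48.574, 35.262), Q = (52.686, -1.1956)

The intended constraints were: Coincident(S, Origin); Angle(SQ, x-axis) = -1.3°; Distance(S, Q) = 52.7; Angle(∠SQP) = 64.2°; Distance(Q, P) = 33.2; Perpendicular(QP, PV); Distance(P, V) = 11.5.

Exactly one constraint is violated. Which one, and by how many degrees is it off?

Perpendicular(QP, PV) — off by 8.40°.

S = (0.00, 0.00) ✓; SQ at -1.300° ✓; |SQ| = 52.70 ✓; ∠SQP = 64.20° ✓; |QP| = 33.20 ✓; ∠(QP, PV) = 81.60° ✗; |PV| = 11.50 ✓.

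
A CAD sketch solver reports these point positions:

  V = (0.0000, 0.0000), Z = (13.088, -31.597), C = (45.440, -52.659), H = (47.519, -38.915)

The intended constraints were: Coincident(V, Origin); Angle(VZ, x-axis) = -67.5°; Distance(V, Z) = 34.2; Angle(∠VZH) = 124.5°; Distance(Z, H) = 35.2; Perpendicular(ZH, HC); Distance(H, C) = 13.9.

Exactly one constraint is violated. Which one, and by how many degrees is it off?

Perpendicular(ZH, HC) — off by 3.40°.

V = (0.00, 0.00) ✓; VZ at -67.50° ✓; |VZ| = 34.20 ✓; ∠VZH = 124.5° ✓; |ZH| = 35.20 ✓; ∠(ZH, HC) = 86.60° ✗; |HC| = 13.90 ✓.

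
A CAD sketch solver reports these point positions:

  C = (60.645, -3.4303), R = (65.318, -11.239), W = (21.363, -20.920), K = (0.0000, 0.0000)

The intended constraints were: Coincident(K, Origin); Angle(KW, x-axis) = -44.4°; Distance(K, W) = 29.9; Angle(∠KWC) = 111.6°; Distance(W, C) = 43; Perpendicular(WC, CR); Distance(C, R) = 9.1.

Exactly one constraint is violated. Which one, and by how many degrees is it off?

Perpendicular(WC, CR) — off by 6.90°.

K = (0.00, 0.00) ✓; KW at -44.40° ✓; |KW| = 29.90 ✓; ∠KWC = 111.6° ✓; |WC| = 43.00 ✓; ∠(WC, CR) = 83.10° ✗; |CR| = 9.100 ✓.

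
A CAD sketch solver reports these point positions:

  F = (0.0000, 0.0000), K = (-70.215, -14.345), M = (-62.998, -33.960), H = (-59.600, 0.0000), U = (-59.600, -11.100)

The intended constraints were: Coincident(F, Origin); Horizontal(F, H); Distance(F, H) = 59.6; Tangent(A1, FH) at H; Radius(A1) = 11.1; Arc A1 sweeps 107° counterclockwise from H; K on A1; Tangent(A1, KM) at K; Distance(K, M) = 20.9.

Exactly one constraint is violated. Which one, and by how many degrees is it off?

Tangent(A1, KM) at K — off by 3.20°.

F = (0.00, 0.00) ✓; F.y = 0.00, H.y = 0.00 ✓; |FH| = 59.60 ✓; ∠(UH, HF) = 90.00° ✓; |UH| = 11.10 ✓; bearing(U→K) − bearing(U→H) = 107.0° ✓; |UK| = 11.10 ✓; ∠(UK, KM) = 86.80° ✗; |KM| = 20.90 ✓.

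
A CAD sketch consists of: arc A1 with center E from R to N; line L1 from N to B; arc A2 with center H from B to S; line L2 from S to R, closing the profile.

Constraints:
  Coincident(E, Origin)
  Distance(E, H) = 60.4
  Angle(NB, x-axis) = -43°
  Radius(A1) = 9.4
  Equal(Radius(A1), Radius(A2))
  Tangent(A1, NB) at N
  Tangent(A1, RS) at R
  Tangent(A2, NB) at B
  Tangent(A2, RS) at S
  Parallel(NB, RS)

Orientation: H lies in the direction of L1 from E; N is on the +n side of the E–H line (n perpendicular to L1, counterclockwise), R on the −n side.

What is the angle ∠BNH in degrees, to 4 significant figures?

8.846°

The slot axis is L1's direction at -43.0°, so u = (cos -43.0°, sin -43.0°) = (0.7314, -0.6820) and n = (−sin -43.0°, cos -43.0°) = (0.6820, 0.7314). E is at the origin and H lies 60.4 along u from E, so H = 60.4·u = (44.17, -41.19). Tangency of A1 to both parallel lines with radius 9.4 puts N and R at E ± 9.4·n: N = (6.411, 6.875), R = (-6.411, -6.875). Equal radii place B and S the same way about H: B = H + 9.4·n = (50.58, -34.32), S = H − 9.4·n = (37.76, -48.07). Then cos ∠BNH = NB·NH / (|NB||NH|), giving 8.846°.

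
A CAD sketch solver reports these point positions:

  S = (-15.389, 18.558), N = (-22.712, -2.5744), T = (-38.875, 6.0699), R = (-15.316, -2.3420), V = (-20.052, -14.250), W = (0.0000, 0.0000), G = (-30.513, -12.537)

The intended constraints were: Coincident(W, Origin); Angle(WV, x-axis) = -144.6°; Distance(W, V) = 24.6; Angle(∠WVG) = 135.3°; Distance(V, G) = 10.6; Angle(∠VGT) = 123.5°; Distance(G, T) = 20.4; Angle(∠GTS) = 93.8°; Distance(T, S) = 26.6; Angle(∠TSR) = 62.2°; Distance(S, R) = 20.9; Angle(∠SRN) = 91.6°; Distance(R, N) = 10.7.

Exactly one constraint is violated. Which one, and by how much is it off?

Distance(R, N) = 10.7 — off by 3.30.

W = (0.00, 0.00) ✓; WV at -144.6° ✓; |WV| = 24.60 ✓; ∠WVG = 135.3° ✓; |VG| = 10.60 ✓; ∠VGT = 123.5° ✓; |GT| = 20.40 ✓; ∠GTS = 93.80° ✓; |TS| = 26.60 ✓; ∠TSR = 62.20° ✓; |SR| = 20.90 ✓; ∠SRN = 91.60° ✓; |RN| = 7.400 ✗.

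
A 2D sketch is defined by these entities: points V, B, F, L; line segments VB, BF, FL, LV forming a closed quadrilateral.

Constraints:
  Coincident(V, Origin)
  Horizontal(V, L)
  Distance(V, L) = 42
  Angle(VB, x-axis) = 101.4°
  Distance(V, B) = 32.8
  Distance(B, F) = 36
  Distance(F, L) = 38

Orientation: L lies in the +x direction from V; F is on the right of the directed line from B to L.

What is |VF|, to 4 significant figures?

4.656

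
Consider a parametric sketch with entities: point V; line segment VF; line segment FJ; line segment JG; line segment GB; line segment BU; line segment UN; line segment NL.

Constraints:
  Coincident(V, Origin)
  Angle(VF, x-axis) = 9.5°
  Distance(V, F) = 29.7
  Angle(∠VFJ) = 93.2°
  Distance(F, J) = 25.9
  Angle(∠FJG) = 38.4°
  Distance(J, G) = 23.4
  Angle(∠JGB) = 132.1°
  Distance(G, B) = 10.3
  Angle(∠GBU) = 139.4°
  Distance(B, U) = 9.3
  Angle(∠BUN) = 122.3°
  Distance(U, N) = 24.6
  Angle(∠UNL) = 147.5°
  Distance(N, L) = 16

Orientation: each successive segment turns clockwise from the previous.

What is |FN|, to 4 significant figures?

17.75

V is at the origin; VF runs at 9.5° with length 29.7, so F = (29.29, 4.902). ∠VFJ = 93.2° gives FJ at -77.30° from the x-axis; with |FJ| = 25.9, J = (34.99, -20.36). ∠FJG = 38.4° gives JG at 141.1° from the x-axis; with |JG| = 23.4, G = (16.78, -5.670). ∠JGB = 132.1° gives GB at 93.20° from the x-axis; with |GB| = 10.3, B = (16.20, 4.614). ∠GBU = 139.4° gives BU at 52.60° from the x-axis; with |BU| = 9.3, U = (21.85, 12.00). ∠BUN = 122.3° gives UN at -5.100° from the x-axis; with |UN| = 24.6, N = (46.35, 9.815). Then |FN| = |N − F| = 17.75.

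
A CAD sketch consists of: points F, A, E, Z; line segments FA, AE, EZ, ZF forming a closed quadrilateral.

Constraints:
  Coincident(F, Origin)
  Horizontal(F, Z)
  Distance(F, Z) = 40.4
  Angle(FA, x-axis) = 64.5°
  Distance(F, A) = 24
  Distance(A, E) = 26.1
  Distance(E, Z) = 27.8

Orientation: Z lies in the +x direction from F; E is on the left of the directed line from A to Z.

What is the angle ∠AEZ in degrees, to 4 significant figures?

86.81°

Checks: |AE| = 26.10 ✓; |EZ| = 27.80 ✓.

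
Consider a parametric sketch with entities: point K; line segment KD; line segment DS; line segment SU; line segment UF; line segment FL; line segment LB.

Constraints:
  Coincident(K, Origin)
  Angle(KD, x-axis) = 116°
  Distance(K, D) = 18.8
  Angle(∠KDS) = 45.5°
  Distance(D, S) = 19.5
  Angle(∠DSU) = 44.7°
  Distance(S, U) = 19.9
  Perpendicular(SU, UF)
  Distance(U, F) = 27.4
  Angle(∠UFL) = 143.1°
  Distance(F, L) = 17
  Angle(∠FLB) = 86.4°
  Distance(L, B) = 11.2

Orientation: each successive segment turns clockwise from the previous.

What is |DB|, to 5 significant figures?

23.687

K is at the origin; KD runs at 116.0° with length 18.8, so D = (-8.2414, 16.897). ∠KDS = 45.5° gives DS at -18.500° from the x-axis; with |DS| = 19.5, S = (10.251, 10.710). ∠DSU = 44.7° gives SU at -153.80° from the x-axis; with |SU| = 19.9, U = (-7.6045, 1.9239). The perpendicularity gives UF at right angles to SU, so UF runs at 116.20°; with |UF| = 27.4, F = (-19.702, 26.509). ∠UFL = 143.1° gives FL at 79.300° from the x-axis; with |FL| = 17.0, L = (-16.545, 43.213). ∠FLB = 86.4° gives LB at -14.300° from the x-axis; with |LB| = 11.2, B = (-5.6925, 40.447). Then |DB| = |B − D| = 23.687.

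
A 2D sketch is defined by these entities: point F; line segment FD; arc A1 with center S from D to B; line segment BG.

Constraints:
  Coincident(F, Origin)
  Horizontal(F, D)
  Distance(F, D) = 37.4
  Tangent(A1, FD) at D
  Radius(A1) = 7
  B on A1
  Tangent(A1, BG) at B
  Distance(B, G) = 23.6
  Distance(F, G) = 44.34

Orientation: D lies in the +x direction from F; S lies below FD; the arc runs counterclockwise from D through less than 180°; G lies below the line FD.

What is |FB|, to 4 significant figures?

31.30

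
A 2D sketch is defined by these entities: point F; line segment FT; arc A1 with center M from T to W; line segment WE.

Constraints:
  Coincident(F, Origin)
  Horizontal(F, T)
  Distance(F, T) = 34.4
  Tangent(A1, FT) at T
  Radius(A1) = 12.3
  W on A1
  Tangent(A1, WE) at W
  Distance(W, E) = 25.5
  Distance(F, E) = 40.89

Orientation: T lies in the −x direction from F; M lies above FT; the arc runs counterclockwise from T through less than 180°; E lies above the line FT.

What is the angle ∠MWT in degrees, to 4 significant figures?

48.45°

Checks: |MW| = 12.30 ✓; ∠(MW, WE) = 90.00° ✓; |WE| = 25.50 ✓; |FE| = 40.89 ✓.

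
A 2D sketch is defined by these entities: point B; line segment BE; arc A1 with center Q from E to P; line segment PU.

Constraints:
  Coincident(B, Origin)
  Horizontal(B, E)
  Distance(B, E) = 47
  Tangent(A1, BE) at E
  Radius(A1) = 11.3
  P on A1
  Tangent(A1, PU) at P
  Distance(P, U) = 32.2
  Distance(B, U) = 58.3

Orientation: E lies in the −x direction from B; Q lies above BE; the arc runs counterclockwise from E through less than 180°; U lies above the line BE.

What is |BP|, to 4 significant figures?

37.72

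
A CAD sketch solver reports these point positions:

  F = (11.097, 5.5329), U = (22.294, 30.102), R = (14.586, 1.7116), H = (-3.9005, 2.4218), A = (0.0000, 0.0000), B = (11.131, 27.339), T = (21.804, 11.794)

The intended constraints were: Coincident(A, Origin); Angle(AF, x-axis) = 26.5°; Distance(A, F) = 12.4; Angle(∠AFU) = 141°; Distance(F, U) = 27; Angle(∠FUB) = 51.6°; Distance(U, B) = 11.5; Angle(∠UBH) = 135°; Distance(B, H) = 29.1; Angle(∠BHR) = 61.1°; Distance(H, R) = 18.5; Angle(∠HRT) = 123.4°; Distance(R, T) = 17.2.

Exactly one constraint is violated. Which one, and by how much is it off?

Distance(R, T) = 17.2 — off by 4.80.

A = (0.00, 0.00) ✓; AF at 26.50° ✓; |AF| = 12.40 ✓; ∠AFU = 141.0° ✓; |FU| = 27.00 ✓; ∠FUB = 51.60° ✓; |UB| = 11.50 ✓; ∠UBH = 135.0° ✓; |BH| = 29.10 ✓; ∠BHR = 61.10° ✓; |HR| = 18.50 ✓; ∠HRT = 123.4° ✓; |RT| = 12.40 ✗.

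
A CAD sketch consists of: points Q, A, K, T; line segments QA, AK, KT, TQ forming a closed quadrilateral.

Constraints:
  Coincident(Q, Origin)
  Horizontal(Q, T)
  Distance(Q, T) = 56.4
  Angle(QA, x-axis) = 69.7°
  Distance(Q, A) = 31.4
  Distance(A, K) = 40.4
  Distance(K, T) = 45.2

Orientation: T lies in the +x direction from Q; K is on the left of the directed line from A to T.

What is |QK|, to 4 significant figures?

65.73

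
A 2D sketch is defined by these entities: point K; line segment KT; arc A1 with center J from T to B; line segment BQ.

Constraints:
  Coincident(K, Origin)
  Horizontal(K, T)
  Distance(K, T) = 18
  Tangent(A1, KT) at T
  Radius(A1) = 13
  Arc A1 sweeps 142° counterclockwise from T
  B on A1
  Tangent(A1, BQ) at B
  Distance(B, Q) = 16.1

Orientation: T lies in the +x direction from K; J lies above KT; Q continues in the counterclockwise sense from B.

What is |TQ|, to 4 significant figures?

33.49

On A1, T sits at bearing -90° from J; a 142° counterclockwise sweep puts B at bearing 52°, so B = J + 13.0·(cos 52°, sin 52°) = (26.00, 23.24). A1 meets BQ tangentially, so JB is at right angles to BQ, so BQ runs along (−sin 52°, cos 52°); with |BQ| = 16.1, Q = (13.32, 33.16). Then |TQ| = |Q − T| = 33.49.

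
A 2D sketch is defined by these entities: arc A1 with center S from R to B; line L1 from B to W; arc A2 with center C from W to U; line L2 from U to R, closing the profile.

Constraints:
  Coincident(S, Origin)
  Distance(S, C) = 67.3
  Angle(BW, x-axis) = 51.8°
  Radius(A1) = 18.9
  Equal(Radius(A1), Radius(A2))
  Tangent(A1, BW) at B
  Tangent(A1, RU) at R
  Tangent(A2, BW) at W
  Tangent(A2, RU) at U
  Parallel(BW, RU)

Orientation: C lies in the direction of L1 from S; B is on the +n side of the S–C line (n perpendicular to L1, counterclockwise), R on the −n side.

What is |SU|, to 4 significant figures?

69.90

The slot axis is L1's direction at 51.8°, so u = (cos 51.8°, sin 51.8°) = (0.6184, 0.7859) and n = (−sin 51.8°, cos 51.8°) = (-0.7859, 0.6184). S is at the origin and C lies 67.3 along u from S, so C = 67.3·u = (41.62, 52.89). Tangency of A1 to both parallel lines with radius 18.9 puts B and R at S ± 18.9·n: B = (-14.85, 11.69), R = (14.85, -11.69). Equal radii place W and U the same way about C: W = C + 18.9·n = (26.77, 64.58), U = C − 18.9·n = (56.47, 41.20). Then |SU| = |U − S| = 69.90.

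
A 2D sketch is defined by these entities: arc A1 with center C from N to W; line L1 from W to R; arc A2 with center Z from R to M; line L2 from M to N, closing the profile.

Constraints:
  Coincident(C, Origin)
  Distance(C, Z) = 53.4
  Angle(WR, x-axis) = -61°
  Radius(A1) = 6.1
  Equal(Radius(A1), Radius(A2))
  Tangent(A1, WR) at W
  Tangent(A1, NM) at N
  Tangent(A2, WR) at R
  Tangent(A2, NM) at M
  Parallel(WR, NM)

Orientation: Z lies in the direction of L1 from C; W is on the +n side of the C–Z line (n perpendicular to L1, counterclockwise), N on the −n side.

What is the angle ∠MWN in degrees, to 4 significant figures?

77.13°

The slot axis is L1's direction at -61.0°, so u = (cos -61.0°, sin -61.0°) = (0.4848, -0.8746) and n = (−sin -61.0°, cos -61.0°) = (0.8746, 0.4848). C is at the origin and Z lies 53.4 along u from C, so Z = 53.4·u = (25.89, -46.70). Tangency of A1 to both parallel lines with radius 6.1 puts W and N at C ± 6.1·n: W = (5.335, 2.957), N = (-5.335, -2.957). Equal radii place R and M the same way about Z: R = Z + 6.1·n = (31.22, -43.75), M = Z − 6.1·n = (20.55, -49.66). Then cos ∠MWN = WM·WN / (|WM||WN|), giving 77.13°.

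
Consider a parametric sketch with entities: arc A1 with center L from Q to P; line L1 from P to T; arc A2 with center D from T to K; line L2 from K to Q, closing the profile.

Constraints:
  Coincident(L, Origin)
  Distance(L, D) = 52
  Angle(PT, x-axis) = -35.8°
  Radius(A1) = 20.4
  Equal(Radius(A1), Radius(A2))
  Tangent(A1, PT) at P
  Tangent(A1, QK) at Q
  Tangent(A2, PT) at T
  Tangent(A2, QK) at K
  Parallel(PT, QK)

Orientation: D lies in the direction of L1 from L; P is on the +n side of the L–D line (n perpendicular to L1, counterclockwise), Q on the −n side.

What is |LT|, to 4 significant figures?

55.86

The slot axis is L1's direction at -35.8°, so u = (cos -35.8°, sin -35.8°) = (0.8111, -0.5850) and n = (−sin -35.8°, cos -35.8°) = (0.5850, 0.8111). L is at the origin and D lies 52.0 along u from L, so D = 52.0·u = (42.18, -30.42). Tangency of A1 to both parallel lines with radius 20.4 puts P and Q at L ± 20.4·n: P = (11.93, 16.55), Q = (-11.93, -16.55). Equal radii place T and K the same way about D: T = D + 20.4·n = (54.11, -13.87), K = D − 20.4·n = (30.24, -46.96). Then |LT| = |T − L| = 55.86.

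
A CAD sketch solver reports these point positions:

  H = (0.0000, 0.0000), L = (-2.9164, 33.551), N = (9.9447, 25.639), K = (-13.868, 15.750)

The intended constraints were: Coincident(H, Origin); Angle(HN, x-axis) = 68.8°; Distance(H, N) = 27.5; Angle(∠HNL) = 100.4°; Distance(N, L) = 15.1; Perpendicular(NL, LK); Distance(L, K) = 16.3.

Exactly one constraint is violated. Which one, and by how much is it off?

Distance(L, K) = 16.3 — off by 4.60.

H = (0.00, 0.00) ✓; HN at 68.80° ✓; |HN| = 27.50 ✓; ∠HNL = 100.4° ✓; |NL| = 15.10 ✓; ∠(NL, LK) = 90.00° ✓; |LK| = 20.90 ✗.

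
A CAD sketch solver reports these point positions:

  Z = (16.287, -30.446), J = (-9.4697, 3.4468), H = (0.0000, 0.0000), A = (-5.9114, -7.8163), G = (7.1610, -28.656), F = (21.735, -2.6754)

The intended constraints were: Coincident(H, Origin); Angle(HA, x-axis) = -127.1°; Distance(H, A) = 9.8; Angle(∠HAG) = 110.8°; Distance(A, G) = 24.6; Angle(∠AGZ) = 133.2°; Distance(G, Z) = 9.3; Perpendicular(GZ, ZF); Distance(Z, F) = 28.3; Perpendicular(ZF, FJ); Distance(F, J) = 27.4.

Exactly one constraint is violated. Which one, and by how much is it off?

Distance(F, J) = 27.4 — off by 4.40.

H = (0.00, 0.00) ✓; HA at -127.1° ✓; |HA| = 9.800 ✓; ∠HAG = 110.8° ✓; |AG| = 24.60 ✓; ∠AGZ = 133.2° ✓; |GZ| = 9.300 ✓; ∠(GZ, ZF) = 90.00° ✓; |ZF| = 28.30 ✓; ∠(ZF, FJ) = 90.00° ✓; |FJ| = 31.80 ✗.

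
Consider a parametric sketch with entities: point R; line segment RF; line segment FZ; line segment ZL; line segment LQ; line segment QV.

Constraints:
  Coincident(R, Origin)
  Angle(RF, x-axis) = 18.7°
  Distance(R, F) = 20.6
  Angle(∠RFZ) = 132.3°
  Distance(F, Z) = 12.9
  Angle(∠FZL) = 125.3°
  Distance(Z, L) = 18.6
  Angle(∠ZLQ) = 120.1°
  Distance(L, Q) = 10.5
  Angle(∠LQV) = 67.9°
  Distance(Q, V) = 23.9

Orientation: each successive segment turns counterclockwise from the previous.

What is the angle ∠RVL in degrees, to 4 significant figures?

134.0°

R is at the origin; RF runs at 18.7° with length 20.6, so F = (19.51, 6.605). ∠RFZ = 132.3° gives FZ at 66.40° from the x-axis; with |FZ| = 12.9, Z = (24.68, 18.43). ∠FZL = 125.3° gives ZL at 121.1° from the x-axis; with |ZL| = 18.6, L = (15.07, 34.35). ∠ZLQ = 120.1° gives LQ at -179.0° from the x-axis; with |LQ| = 10.5, Q = (4.571, 34.17). ∠LQV = 67.9° gives QV at -66.90° from the x-axis; with |QV| = 23.9, V = (13.95, 12.19). Then cos ∠RVL = VR·VL / (|VR||VL|), giving 134.0°.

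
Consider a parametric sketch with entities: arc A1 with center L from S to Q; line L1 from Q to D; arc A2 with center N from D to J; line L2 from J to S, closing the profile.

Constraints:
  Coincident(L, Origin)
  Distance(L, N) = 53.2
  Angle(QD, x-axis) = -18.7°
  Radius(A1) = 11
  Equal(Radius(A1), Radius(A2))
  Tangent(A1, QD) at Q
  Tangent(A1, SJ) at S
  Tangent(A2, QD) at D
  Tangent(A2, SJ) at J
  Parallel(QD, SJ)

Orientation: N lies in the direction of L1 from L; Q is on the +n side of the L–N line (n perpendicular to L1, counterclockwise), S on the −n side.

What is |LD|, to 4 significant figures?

54.33

The slot axis is L1's direction at -18.7°, so u = (cos -18.7°, sin -18.7°) = (0.9472, -0.3206) and n = (−sin -18.7°, cos -18.7°) = (0.3206, 0.9472). L is at the origin and N lies 53.2 along u from L, so N = 53.2·u = (50.39, -17.06). Tangency of A1 to both parallel lines with radius 11.0 puts Q and S at L ± 11.0·n: Q = (3.527, 10.42), S = (-3.527, -10.42). Equal radii place D and J the same way about N: D = N + 11.0·n = (53.92, -6.637), J = N − 11.0·n = (46.86, -27.48). Then |LD| = |D − L| = 54.33.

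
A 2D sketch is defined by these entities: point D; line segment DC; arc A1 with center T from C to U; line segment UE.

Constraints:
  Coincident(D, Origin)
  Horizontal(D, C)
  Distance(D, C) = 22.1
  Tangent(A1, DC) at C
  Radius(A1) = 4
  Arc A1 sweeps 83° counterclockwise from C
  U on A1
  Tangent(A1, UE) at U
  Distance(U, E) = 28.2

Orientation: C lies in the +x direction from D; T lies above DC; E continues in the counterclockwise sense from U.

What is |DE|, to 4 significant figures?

43.16

On A1, C sits at bearing -90° from T; an 83° counterclockwise sweep puts U at bearing -7°, so U = T + 4.0·(cos -7°, sin -7°) = (26.07, 3.513). A1 meets UE tangentially, so TU is at right angles to UE, so UE runs along (−sin -7°, cos -7°); with |UE| = 28.2, E = (29.51, 31.50). Then |DE| = |E − D| = 43.16.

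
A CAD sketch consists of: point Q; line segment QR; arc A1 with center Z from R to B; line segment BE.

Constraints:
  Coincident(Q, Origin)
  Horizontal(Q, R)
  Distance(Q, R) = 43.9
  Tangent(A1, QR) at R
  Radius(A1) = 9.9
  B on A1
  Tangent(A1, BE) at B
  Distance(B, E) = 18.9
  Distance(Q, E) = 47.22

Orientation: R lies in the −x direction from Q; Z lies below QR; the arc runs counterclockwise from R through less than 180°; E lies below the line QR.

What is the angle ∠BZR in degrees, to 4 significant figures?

137.9°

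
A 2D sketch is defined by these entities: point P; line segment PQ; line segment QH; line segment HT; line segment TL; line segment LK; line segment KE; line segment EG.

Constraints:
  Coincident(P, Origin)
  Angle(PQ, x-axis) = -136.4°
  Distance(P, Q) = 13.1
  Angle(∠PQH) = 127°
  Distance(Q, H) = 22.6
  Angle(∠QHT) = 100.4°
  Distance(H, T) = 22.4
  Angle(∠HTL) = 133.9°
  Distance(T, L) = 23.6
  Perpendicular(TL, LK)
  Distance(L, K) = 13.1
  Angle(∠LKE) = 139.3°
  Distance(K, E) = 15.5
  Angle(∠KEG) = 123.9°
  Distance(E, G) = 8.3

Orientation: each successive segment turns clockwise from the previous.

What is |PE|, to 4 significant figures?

10.31

P is at the origin; PQ runs at -136.4° with length 13.1, so Q = (-9.487, -9.034). ∠PQH = 127.0° gives QH at 170.6° from the x-axis; with |QH| = 22.6, H = (-31.78, -5.343). ∠QHT = 100.4° gives HT at 91.00° from the x-axis; with |HT| = 22.4, T = (-32.17, 17.05). ∠HTL = 133.9° gives TL at 44.90° from the x-axis; with |TL| = 23.6, L = (-15.46, 33.71). TL is perpendicular to LK, so LK runs at -45.10°; with |LK| = 13.1, K = (-6.210, 24.43). ∠LKE = 139.3° gives KE at -85.80° from the x-axis; with |KE| = 15.5, E = (-5.075, 8.975). Then |PE| = |E − P| = 10.31.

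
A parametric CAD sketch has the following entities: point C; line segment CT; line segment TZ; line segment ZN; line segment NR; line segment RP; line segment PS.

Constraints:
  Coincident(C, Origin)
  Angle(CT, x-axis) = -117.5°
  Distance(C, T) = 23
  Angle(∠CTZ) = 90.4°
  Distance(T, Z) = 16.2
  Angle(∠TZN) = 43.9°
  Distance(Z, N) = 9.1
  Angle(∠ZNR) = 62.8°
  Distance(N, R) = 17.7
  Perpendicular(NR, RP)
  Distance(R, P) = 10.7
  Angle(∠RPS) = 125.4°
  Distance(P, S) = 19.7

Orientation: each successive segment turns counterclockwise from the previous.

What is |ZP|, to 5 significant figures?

13.789

∠ZNR = 62.8° gives NR at -134.60° from the x-axis; with |NR| = 17.7, R = (-11.574, -31.940). The perpendicularity gives RP at right angles to NR, so RP runs at -44.600°; with |RP| = 10.7, P = (-3.9549, -39.453). Then |ZP| = |P − Z| = 13.789.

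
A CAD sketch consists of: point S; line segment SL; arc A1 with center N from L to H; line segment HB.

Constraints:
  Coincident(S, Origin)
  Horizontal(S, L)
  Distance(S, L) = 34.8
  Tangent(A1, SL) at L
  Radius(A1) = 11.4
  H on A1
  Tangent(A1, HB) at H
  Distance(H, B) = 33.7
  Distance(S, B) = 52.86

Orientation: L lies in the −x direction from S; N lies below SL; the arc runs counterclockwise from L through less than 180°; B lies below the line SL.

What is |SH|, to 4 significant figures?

47.74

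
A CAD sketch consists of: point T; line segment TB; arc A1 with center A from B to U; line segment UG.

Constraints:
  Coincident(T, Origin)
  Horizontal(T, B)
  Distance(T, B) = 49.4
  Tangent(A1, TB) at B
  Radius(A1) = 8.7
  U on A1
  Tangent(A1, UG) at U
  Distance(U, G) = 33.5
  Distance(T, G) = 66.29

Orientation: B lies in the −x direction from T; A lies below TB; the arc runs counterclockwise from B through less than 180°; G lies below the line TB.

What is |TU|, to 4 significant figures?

58.85

T is at the origin; T and B share the same y with |TB| = 49.4 and B on the −x side, so B = (-49.40, 0.000). Tangency of A1 to TB means the radius AB is perpendicular to TB, so A = B + (0, -8.7) = (-49.40, -8.700). Since AU ⟂ UG (tangency), |AG| = √(8.7² + 33.5²) = 34.61 regardless of where U sits on A1. So G lies on both circle(T, 66.29) and circle(A, 34.61); the below-TB intersection is G = (-50.19, -43.30). U is the foot of the tangent from G: U = (-57.87, -10.69).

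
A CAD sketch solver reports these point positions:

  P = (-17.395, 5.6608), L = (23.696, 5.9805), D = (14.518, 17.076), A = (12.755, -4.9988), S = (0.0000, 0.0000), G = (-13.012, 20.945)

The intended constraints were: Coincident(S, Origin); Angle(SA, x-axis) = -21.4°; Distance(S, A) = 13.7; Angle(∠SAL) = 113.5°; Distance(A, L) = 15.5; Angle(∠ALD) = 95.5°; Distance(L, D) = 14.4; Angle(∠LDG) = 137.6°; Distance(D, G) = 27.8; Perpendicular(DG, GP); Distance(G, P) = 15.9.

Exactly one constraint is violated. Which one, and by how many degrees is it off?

Perpendicular(DG, GP) — off by 8.00°.

S = (0.00, 0.00) ✓; SA at -21.40° ✓; |SA| = 13.70 ✓; ∠SAL = 113.5° ✓; |AL| = 15.50 ✓; ∠ALD = 95.50° ✓; |LD| = 14.40 ✓; ∠LDG = 137.6° ✓; |DG| = 27.80 ✓; ∠(DG, GP) = 82.00° ✗; |GP| = 15.90 ✓.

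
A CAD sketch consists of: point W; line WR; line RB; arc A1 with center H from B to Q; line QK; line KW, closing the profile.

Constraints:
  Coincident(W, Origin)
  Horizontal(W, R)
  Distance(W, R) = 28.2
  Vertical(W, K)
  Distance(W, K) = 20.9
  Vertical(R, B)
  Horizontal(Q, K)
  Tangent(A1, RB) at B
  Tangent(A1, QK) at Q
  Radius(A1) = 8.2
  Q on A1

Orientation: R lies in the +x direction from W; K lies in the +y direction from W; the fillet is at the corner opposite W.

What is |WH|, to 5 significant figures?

23.692

W and K share the same x with |WK| = 20.9 and K on the +y side, so K = (0.0000, 20.900). The virtual corner opposite W is at (28.200, 20.900). A1 meets RB tangentially, so HB is at right angles to RB and A1 meets QK tangentially, so HQ is at right angles to QK, with radius 8.2, so the center H sits 8.2 in from both sides at H = (20.000, 12.700). Then |WH| = |H − W| = 23.692.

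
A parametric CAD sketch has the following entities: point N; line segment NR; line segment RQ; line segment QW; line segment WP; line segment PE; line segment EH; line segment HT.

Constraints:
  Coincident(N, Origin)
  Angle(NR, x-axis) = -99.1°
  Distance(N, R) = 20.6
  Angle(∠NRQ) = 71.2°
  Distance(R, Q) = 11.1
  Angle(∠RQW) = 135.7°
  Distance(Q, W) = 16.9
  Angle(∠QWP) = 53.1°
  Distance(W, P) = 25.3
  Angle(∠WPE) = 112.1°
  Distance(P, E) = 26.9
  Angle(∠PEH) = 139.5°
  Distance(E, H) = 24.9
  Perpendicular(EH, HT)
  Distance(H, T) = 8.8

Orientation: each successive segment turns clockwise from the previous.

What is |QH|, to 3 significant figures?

39.1

N is at the origin; NR runs at -99.1° with length 20.6, so R = (-3.26, -20.3). ∠NRQ = 71.2° gives RQ at 152° from the x-axis; with |RQ| = 11.1, Q = (-13.1, -15.1). ∠RQW = 135.7° gives QW at 108° from the x-axis; with |QW| = 16.9, W = (-18.2, 0.944). ∠QWP = 53.1° gives WP at -19.1° from the x-axis; with |WP| = 25.3, P = (5.67, -7.33). ∠WPE = 112.1° gives PE at -87.0° from the x-axis; with |PE| = 26.9, E = (7.08, -34.2). ∠PEH = 139.5° gives EH at -128° from the x-axis; with |EH| = 24.9, H = (-8.08, -54.0). Then |QH| = |H − Q| = 39.1.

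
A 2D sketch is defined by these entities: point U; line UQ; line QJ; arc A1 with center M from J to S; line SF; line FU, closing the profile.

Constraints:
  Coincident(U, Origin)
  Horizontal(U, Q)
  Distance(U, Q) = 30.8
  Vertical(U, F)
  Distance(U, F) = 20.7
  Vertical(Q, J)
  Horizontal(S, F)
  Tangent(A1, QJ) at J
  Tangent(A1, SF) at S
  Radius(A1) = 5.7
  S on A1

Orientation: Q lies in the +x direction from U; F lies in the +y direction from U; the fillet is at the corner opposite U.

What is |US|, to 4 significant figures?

32.53

U is at the origin; U and Q share the same y with |UQ| = 30.8 and Q on the +x side, so Q = (30.80, 0.000). U and F share the same x with |UF| = 20.7 and F on the +y side, so F = (0.000, 20.70). The virtual corner opposite U is at (30.80, 20.70). The tangent condition forces MJ to be normal to QJ and A1 meets SF tangentially, so MS is at right angles to SF, with radius 5.7, so the center M sits 5.7 in from both sides at M = (25.10, 15.00). That places the tangent points at J = (30.80, 15.00) on QJ and S = (25.10, 20.70) on SF. Then |US| = |S − U| = 32.53.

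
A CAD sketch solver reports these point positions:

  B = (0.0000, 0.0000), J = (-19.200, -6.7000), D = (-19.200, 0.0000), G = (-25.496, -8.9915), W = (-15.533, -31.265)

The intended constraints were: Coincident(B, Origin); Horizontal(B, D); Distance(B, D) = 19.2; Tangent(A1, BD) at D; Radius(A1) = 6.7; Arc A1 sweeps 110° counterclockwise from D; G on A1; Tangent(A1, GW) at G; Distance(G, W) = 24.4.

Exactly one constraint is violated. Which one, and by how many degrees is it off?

Tangent(A1, GW) at G — off by 4.10°.

B = (0.00, 0.00) ✓; B.y = 0.00, D.y = 0.00 ✓; |BD| = 19.20 ✓; ∠(JD, DB) = 90.00° ✓; |JD| = 6.700 ✓; bearing(J→G) − bearing(J→D) = 110.0° ✓; |JG| = 6.700 ✓; ∠(JG, GW) = 85.90° ✗; |GW| = 24.40 ✓.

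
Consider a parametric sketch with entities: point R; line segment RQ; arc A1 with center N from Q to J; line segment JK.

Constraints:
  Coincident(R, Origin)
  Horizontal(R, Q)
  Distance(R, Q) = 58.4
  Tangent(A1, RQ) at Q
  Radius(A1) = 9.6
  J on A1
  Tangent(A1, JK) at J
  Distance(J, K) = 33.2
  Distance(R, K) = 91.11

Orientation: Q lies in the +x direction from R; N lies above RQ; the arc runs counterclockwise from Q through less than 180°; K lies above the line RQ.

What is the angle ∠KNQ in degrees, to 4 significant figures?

127.6°

R is at the origin; R and Q share the same y with |RQ| = 58.4 and Q on the +x side, so Q = (58.40, 0.000). The tangent condition forces NQ to be normal to RQ, so N = Q + (0, 9.6) = (58.40, 9.600). Since NJ ⟂ JK (tangency), |NK| = √(9.6² + 33.2²) = 34.56 regardless of where J sits on A1. So K lies on both circle(R, 91.11) and circle(N, 34.56); the above-RQ intersection is K = (85.79, 30.67). J is the foot of the tangent from K: J = (66.14, 3.917).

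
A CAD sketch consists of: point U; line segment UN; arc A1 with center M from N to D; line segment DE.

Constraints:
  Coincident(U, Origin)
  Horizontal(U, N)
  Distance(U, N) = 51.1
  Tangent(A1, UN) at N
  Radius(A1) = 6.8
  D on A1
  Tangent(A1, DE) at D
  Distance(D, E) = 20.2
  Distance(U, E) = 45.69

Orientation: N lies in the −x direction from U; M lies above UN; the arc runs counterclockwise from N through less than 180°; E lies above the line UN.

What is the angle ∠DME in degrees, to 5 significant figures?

71.395°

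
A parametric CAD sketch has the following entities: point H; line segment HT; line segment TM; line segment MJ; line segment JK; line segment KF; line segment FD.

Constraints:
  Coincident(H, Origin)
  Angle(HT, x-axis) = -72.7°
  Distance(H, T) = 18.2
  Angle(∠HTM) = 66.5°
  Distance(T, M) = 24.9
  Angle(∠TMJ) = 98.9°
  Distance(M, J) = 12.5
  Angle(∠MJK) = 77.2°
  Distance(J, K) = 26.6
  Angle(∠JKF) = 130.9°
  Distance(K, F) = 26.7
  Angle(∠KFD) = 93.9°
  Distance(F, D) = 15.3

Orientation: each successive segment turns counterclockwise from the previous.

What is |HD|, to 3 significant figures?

39.2

H is at the origin; HT runs at -72.7° with length 18.2, so T = (5.41, -17.4). ∠HTM = 66.5° gives TM at 40.8° from the x-axis; with |TM| = 24.9, M = (24.3, -1.11). ∠TMJ = 98.9° gives MJ at 122° from the x-axis; with |MJ| = 12.5, J = (17.7, 9.51). ∠MJK = 77.2° gives JK at -135° from the x-axis; with |JK| = 26.6, K = (-1.25, -9.20). ∠JKF = 130.9° gives KF at -86.2° from the x-axis; with |KF| = 26.7, F = (0.518, -35.8). ∠KFD = 93.9° gives FD at -0.100° from the x-axis; with |FD| = 15.3, D = (15.8, -35.9). Then |HD| = |D − H| = 39.2.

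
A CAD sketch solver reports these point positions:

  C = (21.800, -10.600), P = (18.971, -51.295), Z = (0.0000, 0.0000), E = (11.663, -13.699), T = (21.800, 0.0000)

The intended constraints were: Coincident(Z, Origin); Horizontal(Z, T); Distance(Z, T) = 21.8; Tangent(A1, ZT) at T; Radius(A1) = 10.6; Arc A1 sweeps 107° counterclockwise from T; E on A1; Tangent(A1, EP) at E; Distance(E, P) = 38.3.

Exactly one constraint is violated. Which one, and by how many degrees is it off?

Tangent(A1, EP) at E — off by 6.00°.

Z = (0.00, 0.00) ✓; Z.y = 0.00, T.y = 0.00 ✓; |ZT| = 21.80 ✓; ∠(CT, TZ) = 90.00° ✓; |CT| = 10.60 ✓; bearing(C→E) − bearing(C→T) = 107.0° ✓; |CE| = 10.60 ✓; ∠(CE, EP) = 96.00° ✗; |EP| = 38.30 ✓.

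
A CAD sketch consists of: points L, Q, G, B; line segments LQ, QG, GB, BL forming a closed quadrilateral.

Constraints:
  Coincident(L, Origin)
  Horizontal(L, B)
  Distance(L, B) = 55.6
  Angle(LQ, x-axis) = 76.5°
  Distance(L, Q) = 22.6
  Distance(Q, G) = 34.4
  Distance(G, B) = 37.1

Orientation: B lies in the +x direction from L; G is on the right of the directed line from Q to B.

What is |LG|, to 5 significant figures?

21.748

L is at the origin; LB is horizontal with |LB| = 55.6 and B in +x, so B = (55.6, 0). LQ runs at 76.5° with |LQ| = 22.6, so Q = (5.2759, 21.976). G is determined by |QG| = 34.4 and |GB| = 37.1 together: it lies at the intersection of circle(Q, 34.4) and circle(B, 37.1). With |QB| = 54.913, the foot of the radical line on QB is 25.699 from Q and the perpendicular offset is √(34.4² − 25.699²) = 22.868. Taking the right-of-QB solution: G = (19.676, -9.2655).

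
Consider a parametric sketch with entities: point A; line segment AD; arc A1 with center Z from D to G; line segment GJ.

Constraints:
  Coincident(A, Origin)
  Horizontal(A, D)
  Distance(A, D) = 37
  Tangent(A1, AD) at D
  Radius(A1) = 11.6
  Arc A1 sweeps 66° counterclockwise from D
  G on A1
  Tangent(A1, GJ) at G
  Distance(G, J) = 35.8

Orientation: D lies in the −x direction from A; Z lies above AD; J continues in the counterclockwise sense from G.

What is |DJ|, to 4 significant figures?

46.90

A is at the origin; AD is horizontal with |AD| = 37.0 and D on the −x side, so D = (-37.00, 0.000). A1 meets AD tangentially, so ZD is at right angles to AD, so Z = D + (0, 11.6) = (-37.00, 11.60). On A1, D sits at bearing -90° from Z; a 66° counterclockwise sweep puts G at bearing -24°, so G = Z + 11.6·(cos -24°, sin -24°) = (-26.40, 6.882). Tangency of A1 to GJ means the radius ZG is perpendicular to GJ, so GJ runs along (−sin -24°, cos -24°); with |GJ| = 35.8, J = (-11.84, 39.59). Then |DJ| = |J − D| = 46.90.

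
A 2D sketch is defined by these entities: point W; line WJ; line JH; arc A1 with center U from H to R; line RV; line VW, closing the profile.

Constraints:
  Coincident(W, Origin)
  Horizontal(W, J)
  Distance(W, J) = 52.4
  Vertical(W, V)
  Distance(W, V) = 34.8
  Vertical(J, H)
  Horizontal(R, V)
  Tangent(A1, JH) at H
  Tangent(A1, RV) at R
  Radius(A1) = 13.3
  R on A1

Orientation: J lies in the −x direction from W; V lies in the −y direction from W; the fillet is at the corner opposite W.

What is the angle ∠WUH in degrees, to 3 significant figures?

151°

The virtual corner opposite W is at (-52.4, -34.8). A1 meets JH tangentially, so UH is at right angles to JH and since A1 is tangent to RV there, UR ⟂ RV, with radius 13.3, so the center U sits 13.3 in from both sides at U = (-39.1, -21.5). That places the tangent points at H = (-52.4, -21.5) on JH and R = (-39.1, -34.8) on RV. Then cos ∠WUH = UW·UH / (|UW||UH|), giving 151°.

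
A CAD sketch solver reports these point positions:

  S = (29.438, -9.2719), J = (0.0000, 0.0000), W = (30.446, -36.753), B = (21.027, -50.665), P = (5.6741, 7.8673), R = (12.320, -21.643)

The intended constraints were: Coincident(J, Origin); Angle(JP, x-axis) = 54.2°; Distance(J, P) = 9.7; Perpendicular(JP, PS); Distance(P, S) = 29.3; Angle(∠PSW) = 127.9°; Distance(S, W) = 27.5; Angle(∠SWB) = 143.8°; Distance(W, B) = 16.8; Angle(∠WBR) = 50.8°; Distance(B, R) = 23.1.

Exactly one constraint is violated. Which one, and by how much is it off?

Distance(B, R) = 23.1 — off by 7.20.

J = (0.00, 0.00) ✓; JP at 54.20° ✓; |JP| = 9.700 ✓; ∠(JP, PS) = 90.00° ✓; |PS| = 29.30 ✓; ∠PSW = 127.9° ✓; |SW| = 27.50 ✓; ∠SWB = 143.8° ✓; |WB| = 16.80 ✓; ∠WBR = 50.80° ✓; |BR| = 30.30 ✗.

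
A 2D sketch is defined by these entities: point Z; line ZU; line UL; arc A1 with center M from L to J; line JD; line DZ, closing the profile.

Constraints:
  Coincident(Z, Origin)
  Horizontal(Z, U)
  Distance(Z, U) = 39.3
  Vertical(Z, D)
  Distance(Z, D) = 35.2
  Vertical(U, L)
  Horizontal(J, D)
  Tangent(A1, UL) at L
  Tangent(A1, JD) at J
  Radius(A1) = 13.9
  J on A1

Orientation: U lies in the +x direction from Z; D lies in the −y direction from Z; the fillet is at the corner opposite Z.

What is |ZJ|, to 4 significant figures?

43.41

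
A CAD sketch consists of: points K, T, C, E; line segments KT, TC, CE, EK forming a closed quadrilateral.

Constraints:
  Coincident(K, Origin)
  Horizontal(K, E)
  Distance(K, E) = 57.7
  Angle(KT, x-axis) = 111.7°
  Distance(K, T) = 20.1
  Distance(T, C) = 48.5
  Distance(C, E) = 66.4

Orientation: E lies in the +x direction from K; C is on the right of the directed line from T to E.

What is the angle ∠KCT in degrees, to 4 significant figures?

10.15°

Checks: K = (0.00, 0.00) ✓; |TC| = 48.50 ✓; |CE| = 66.40 ✓.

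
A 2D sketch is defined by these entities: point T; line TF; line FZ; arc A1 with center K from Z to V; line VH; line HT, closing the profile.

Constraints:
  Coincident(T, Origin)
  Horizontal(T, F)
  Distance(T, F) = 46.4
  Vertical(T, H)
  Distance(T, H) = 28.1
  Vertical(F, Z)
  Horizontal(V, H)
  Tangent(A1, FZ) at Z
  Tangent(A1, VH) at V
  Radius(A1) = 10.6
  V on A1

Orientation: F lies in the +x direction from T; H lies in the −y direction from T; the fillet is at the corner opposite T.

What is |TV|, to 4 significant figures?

45.51

The virtual corner opposite T is at (46.40, -28.10). Tangency of A1 to FZ means the radius KZ is perpendicular to FZ and A1 meets VH tangentially, so KV is at right angles to VH, with radius 10.6, so the center K sits 10.6 in from both sides at K = (35.80, -17.50). That places the tangent points at Z = (46.40, -17.50) on FZ and V = (35.80, -28.10) on VH. Then |TV| = |V − T| = 45.51.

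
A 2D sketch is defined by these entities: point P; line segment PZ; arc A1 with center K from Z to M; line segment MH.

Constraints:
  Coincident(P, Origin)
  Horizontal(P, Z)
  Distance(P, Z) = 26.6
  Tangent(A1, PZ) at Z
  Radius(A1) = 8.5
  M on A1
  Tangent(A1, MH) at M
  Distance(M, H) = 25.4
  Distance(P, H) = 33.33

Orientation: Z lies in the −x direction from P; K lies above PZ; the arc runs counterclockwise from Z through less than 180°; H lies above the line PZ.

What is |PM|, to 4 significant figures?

19.45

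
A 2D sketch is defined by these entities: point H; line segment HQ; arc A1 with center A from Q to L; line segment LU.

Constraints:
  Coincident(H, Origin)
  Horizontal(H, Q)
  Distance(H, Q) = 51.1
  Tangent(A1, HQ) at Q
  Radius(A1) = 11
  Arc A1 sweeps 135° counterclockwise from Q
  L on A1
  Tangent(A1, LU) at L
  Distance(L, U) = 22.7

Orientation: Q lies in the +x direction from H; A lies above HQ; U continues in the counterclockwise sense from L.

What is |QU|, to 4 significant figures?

35.80

On A1, Q sits at bearing -90° from A; a 135° counterclockwise sweep puts L at bearing 45°, so L = A + 11.0·(cos 45°, sin 45°) = (58.88, 18.78). A1 meets LU tangentially, so AL is at right angles to LU, so LU runs along (−sin 45°, cos 45°); with |LU| = 22.7, U = (42.83, 34.83). Then |QU| = |U − Q| = 35.80.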